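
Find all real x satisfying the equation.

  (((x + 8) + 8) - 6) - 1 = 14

Step 1. [(((x + 8) + 8) - 6) - 1 = 14] 1 comes off first (add 1) ⇒ sub: ((x + 8) + 8) - 6 = 15.
Step 2. [((x + 8) + 8) - 6 = 15] -6 is outermost — add 6 both sides. So sub: (x + 8) + 8 = 21.
Step 3. [(x + 8) + 8 = 21] 8 comes off first (subtract 8). So sub: x + 8 = 13.
Step 4. [x + 8 = 13] +8 is outermost — subtract 8 both sides ⇒ sub: x = 5.

Answer: x ∈ {5}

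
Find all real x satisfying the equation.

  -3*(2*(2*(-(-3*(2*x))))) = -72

Step 1. [-3*(2*(2*(-(-3*(2*x))))) = -72] LHS = -3·(…); ÷-3 both sides, so div: 2*(2*(-(-3*(2*x)))) = 24.
Step 2. [2*(2*(-(-3*(2*x)))) = 24] 2·(inner) — divide through by 2, so div: 2*(-(-3*(2*x))) = 12.
Step 3. [2*(-(-3*(2*x))) = 12] 2·(inner) — divide through by 2. So div: -(-3*(2*x)) = 6.
Step 4. [-(-3*(2*x)) = 6] flip signs both sides ⇒ neg: -3*(2*x) = -6.
Step 5. [-3*(2*x) = -6] -3 out front; divide by -3 ⇒ div: 2*x = 2.
Step 6. [2*x = 2] 2·(inner) — divide through by 2. So div: x = 1.

Answer: x ∈ {1}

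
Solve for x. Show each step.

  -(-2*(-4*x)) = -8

Step 1. [-(-2*(-4*x)) = -8] leading − — multiply by −1, so neg: -2*(-4*x) = 8.
Step 2. [-2*(-4*x) = 8] -2·(inner) — divide through by -2 ⇒ div: -4*x = -4.
Step 3. [-4*x = -4] LHS = -4·(…); ÷-4 both sides. So div: x = 1.

Answer: x ∈ {1}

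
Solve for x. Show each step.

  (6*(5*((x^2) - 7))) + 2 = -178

Step 1. [(6*(5*((x^2) - 7))) + 2 = -178] 2 comes off first (subtract 2), so sub: 6*(5*((x^2) - 7)) = -180.
Step 2. [6*(5*((x^2) - 7)) = -180] 6·(inner) — divide through by 6, so div: 5*((x^2) - 7) = -30.
Step 3. [5*((x^2) - 7) = -30] LHS = 5·(…); ÷5 both sides ⇒ div: (x^2) - 7 = -6.
Step 4. [(x^2) - 7 = -6] peel the -7: add 7 from each side, so sub: x^2 = 1.
Step 5. [x^2 = 1] √ both sides: 1 ≥ 0 gives two branches. So sqrt: x = 1 or -1.

Answer: x ∈ {-1, 1}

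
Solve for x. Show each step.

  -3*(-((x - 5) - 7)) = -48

Step 1. [-3*(-((x - 5) - 7)) = -48] -3 out front; divide by -3. So div: -((x - 5) - 7) = 16.
Step 2. [-((x - 5) - 7) = 16] LHS negated; negate both sides, so neg: (x - 5) - 7 = -16.
Step 3. [(x - 5) - 7 = -16] -7 is outermost — add 7 both sides. So sub: x - 5 = -9.
Step 4. [x - 5 = -9] peel the -5: add 5 from each side, so sub: x = -4.

Answer: x ∈ {-4}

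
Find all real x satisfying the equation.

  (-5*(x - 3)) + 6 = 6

Step 1. [(-5*(x - 3)) + 6 = 6] peel the +6: subtract 6 from each side ⇒ sub: -5*(x - 3) = 0.
Step 2. [-5*(x - 3) = 0] -5 out front; divide by -5, so div: x - 3 = 0.
Step 3. [x - 3 = 0] -3 is outermost — add 3 both sides ⇒ sub: x = 3.

Answer: x ∈ {3}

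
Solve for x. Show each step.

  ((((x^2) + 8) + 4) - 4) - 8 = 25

Step 1. [((((x^2) + 8) + 4) - 4) - 8 = 25] -8 is outermost — add 8 both sides ⇒ sub: (((x^2) + 8) + 4) - 4 = 33.
Step 2. [(((x^2) + 8) + 4) - 4 = 33] 4 comes off first (add 4) ⇒ sub: ((x^2) + 8) + 4 = 37.
Step 3. [((x^2) + 8) + 4 = 37] +4 is outermost — subtract 4 both sides ⇒ sub: (x^2) + 8 = 33.
Step 4. [(x^2) + 8 = 33] 8 comes off first (subtract 8), so sub: x^2 = 25.
Step 5. [x^2 = 25] √ both sides: 25 ≥ 0 gives two branches ⇒ sqrt: x = 5 or -5.

Answer: x ∈ {-5, 5}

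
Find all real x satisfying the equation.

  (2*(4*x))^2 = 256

Step 1. [(2*(4*x))^2 = 256] √ both sides: 256 ≥ 0 gives two branches, so sqrt: 2*(4*x) = 16 or -16.
Step 2. [2*(4*x) = 16 or -16] LHS = 2·(…); ÷2 both sides, so div: 4*x = 8 or -8.
Step 3. [4*x = 8 or -8] LHS = 4·(…); ÷4 both sides, so div: x = 2 or -2.

Answer: x ∈ {-2, 2}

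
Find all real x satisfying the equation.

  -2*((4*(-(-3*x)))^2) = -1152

Step 1. [-2*((4*(-(-3*x)))^2) = -1152] LHS = -2·(…); ÷-2 both sides. So div: (4*(-(-3*x)))^2 = 576.
Step 2. [(4*(-(-3*x)))^2 = 576] 576 ≥ 0, LHS is (·)² — take ±√, so sqrt: 4*(-(-3*x)) = 24 or -24.
Step 3. [4*(-(-3*x)) = 24 or -24] LHS = 4·(…); ÷4 both sides, so div: -(-3*x) = 6 or -6.
Step 4. [-(-3*x) = 6 or -6] leading − — multiply by −1. So neg: -3*x = -6 or 6.
Step 5. [-3*x = -6 or 6] LHS = -3·(…); ÷-3 both sides ⇒ div: x = 2 or -2.

Answer: x ∈ {-2, 2}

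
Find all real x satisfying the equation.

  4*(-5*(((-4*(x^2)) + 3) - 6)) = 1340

Step 1. [4*(-5*(((-4*(x^2)) + 3) - 6)) = 1340] LHS = 4·(…); ÷4 both sides, so div: -5*(((-4*(x^2)) + 3) - 6) = 335.
Step 2. [-5*(((-4*(x^2)) + 3) - 6) = 335] divide by the outer -5, so div: ((-4*(x^2)) + 3) - 6 = -67.
Step 3. [((-4*(x^2)) + 3) - 6 = -67] peel the -6: add 6 from each side ⇒ sub: (-4*(x^2)) + 3 = -61.
Step 4. [(-4*(x^2)) + 3 = -61] 3 comes off first (subtract 3), so sub: -4*(x^2) = -64.
Step 5. [-4*(x^2) = -64] leading coefficient -4: divide by -4, so div: x^2 = 16.
Step 6. [x^2 = 16] √ both sides: 16 ≥ 0 gives two branches. So sqrt: x = 4 or -4.

Answer: x ∈ {-4, 4}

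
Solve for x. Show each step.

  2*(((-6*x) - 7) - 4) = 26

Step 1. [2*(((-6*x) - 7) - 4) = 26] 2 out front; divide by 2 ⇒ div: ((-6*x) - 7) - 4 = 13.
Step 2. [((-6*x) - 7) - 4 = 13] the outer -4 inverts by adding 4 ⇒ sub: (-6*x) - 7 = 17.
Step 3. [(-6*x) - 7 = 17] 7 comes off first (add 7) ⇒ sub: -6*x = 24.
Step 4. [-6*x = 24] -6 out front; divide by -6. So div: x = -4.

Answer: x ∈ {-4}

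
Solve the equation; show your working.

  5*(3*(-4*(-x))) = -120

Step 1. [5*(3*(-4*(-x))) = -120] LHS = 5·(…); ÷5 both sides. So div: 3*(-4*(-x)) = -24.
Step 2. [3*(-4*(-x)) = -24] divide by the outer 3, so div: -4*(-x) = -8.
Step 3. [-4*(-x) = -8] -4·(inner) — divide through by -4. So div: -x = 2.
Step 4. [-x = 2] LHS negated; negate both sides ⇒ neg: x = -2.

Answer: x ∈ {-2}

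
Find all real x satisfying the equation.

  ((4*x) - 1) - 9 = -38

Step 1. [((4*x) - 1) - 9 = -38] peel the -9: add 9 from each side ⇒ sub: (4*x) - 1 = -29.
Step 2. [(4*x) - 1 = -29] peel the -1: add 1 from each side, so sub: 4*x = -28.
Step 3. [4*x = -28] LHS = 4·(…); ÷4 both sides ⇒ div: x = -7.

Answer: x ∈ {-7}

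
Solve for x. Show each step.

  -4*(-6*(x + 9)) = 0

Step 1. [-4*(-6*(x + 9)) = 0] LHS = -4·(…); ÷-4 both sides ⇒ div: -6*(x + 9) = 0.
Step 2. [-6*(x + 9) = 0] LHS = -6·(…); ÷-6 both sides, so div: x + 9 = 0.
Step 3. [x + 9 = 0] the outer +9 inverts by subtracting 9. So sub: x = -9.

Answer: x ∈ {-9}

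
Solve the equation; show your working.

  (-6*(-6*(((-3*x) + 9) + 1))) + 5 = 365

Step 1. [(-6*(-6*(((-3*x) + 9) + 1))) + 5 = 365] the outer +5 inverts by subtracting 5. So sub: -6*(-6*(((-3*x) + 9) + 1)) = 360.
Step 2. [-6*(-6*(((-3*x) + 9) + 1)) = 360] LHS = -6·(…); ÷-6 both sides, so div: -6*(((-3*x) + 9) + 1) = -60.
Step 3. [-6*(((-3*x) + 9) + 1) = -60] divide by the outer -6, so div: ((-3*x) + 9) + 1 = 10.
Step 4. [((-3*x) + 9) + 1 = 10] 1 comes off first (subtract 1). So sub: (-3*x) + 9 = 9.
Step 5. [(-3*x) + 9 = 9] subtract 9: x sits inside (… + 9) ⇒ sub: -3*x = 0.
Step 6. [-3*x = 0] divide by the outer -3. So div: x = 0.

Answer: x ∈ {0}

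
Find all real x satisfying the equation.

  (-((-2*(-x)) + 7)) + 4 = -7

Step 1. [(-((-2*(-x)) + 7)) + 4 = -7] +4 is outermost — subtract 4 both sides ⇒ sub: -((-2*(-x)) + 7) = -11.
Step 2. [-((-2*(-x)) + 7) = -11] LHS negated; negate both sides. So neg: (-2*(-x)) + 7 = 11.
Step 3. [(-2*(-x)) + 7 = 11] subtract 7: x sits inside (… + 7). So sub: -2*(-x) = 4.
Step 4. [-2*(-x) = 4] leading coefficient -2: divide by -2. So div: -x = -2.
Step 5. [-x = -2] flip signs both sides ⇒ neg: x = 2.

Answer: x ∈ {2}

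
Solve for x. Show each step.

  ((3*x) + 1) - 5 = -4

Step 1. [((3*x) + 1) - 5 = -4] add 5: x sits inside (… - 5). So sub: (3*x) + 1 = 1.
Step 2. [(3*x) + 1 = 1] +1 is outermost — subtract 1 both sides. So sub: 3*x = 0.
Step 3. [3*x = 0] 3 out front; divide by 3 ⇒ div: x = 0.

Answer: x ∈ {0}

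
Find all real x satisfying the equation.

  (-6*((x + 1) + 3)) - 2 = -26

Step 1. [(-6*((x + 1) + 3)) - 2 = -26] 2 comes off first (add 2) ⇒ sub: -6*((x + 1) + 3) = -24.
Step 2. [-6*((x + 1) + 3) = -24] -6·(inner) — divide through by -6 ⇒ div: (x + 1) + 3 = 4.
Step 3. [(x + 1) + 3 = 4] subtract 3: x sits inside (… + 3) ⇒ sub: x + 1 = 1.
Step 4. [x + 1 = 1] 1 comes off first (subtract 1) ⇒ sub: x = 0.

Answer: x ∈ {0}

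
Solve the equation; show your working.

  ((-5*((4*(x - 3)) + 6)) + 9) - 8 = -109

Step 1. [((-5*((4*(x - 3)) + 6)) + 9) - 8 = -109] 8 comes off first (add 8), so sub: (-5*((4*(x - 3)) + 6)) + 9 = -101.
Step 2. [(-5*((4*(x - 3)) + 6)) + 9 = -101] subtract 9: x sits inside (… + 9) ⇒ sub: -5*((4*(x - 3)) + 6) = -110.
Step 3. [-5*((4*(x - 3)) + 6) = -110] -5·(inner) — divide through by -5 ⇒ div: (4*(x - 3)) + 6 = 22.
Step 4. [(4*(x - 3)) + 6 = 22] peel the +6: subtract 6 from each side. So sub: 4*(x - 3) = 16.
Step 5. [4*(x - 3) = 16] 4·(inner) — divide through by 4, so div: x - 3 = 4.
Step 6. [x - 3 = 4] peel the -3: add 3 from each side, so sub: x = 7.

Answer: x ∈ {7}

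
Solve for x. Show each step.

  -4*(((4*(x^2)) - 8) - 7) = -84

Step 1. [-4*(((4*(x^2)) - 8) - 7) = -84] -4·(inner) — divide through by -4 ⇒ div: ((4*(x^2)) - 8) - 7 = 21.
Step 2. [((4*(x^2)) - 8) - 7 = 21] 7 comes off first (add 7), so sub: (4*(x^2)) - 8 = 28.
Step 3. [(4*(x^2)) - 8 = 28] 8 comes off first (add 8) ⇒ sub: 4*(x^2) = 36.
Step 4. [4*(x^2) = 36] leading coefficient 4: divide by 4, so div: x^2 = 9.
Step 5. [x^2 = 9] LHS squared, RHS 9 ≥ 0: apply √ (±). So sqrt: x = 3 or -3.

Answer: x ∈ {-3, 3}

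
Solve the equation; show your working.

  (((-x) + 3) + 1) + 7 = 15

Step 1. [(((-x) + 3) + 1) + 7 = 15] the outer +7 inverts by subtracting 7, so sub: ((-x) + 3) + 1 = 8.
Step 2. [((-x) + 3) + 1 = 8] peel the +1: subtract 1 from each side ⇒ sub: (-x) + 3 = 7.
Step 3. [(-x) + 3 = 7] subtract 3: x sits inside (… + 3), so sub: -x = 4.
Step 4. [-x = 4] leading − — multiply by −1, so neg: x = -4.

Answer: x ∈ {-4}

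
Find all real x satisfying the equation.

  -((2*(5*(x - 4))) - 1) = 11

Step 1. [-((2*(5*(x - 4))) - 1) = 11] leading − — multiply by −1. So neg: (2*(5*(x - 4))) - 1 = -11.
Step 2. [(2*(5*(x - 4))) - 1 = -11] the outer -1 inverts by adding 1 ⇒ sub: 2*(5*(x - 4)) = -10.
Step 3. [2*(5*(x - 4)) = -10] divide by the outer 2, so div: 5*(x - 4) = -5.
Step 4. [5*(x - 4) = -5] 5·(inner) — divide through by 5 ⇒ div: x - 4 = -1.
Step 5. [x - 4 = -1] peel the -4: add 4 from each side ⇒ sub: x = 3.

Answer: x ∈ {3}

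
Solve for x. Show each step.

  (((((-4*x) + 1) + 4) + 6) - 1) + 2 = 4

Step 1. [(((((-4*x) + 1) + 4) + 6) - 1) + 2 = 4] the outer +2 inverts by subtracting 2 ⇒ sub: ((((-4*x) + 1) + 4) + 6) - 1 = 2.
Step 2. [((((-4*x) + 1) + 4) + 6) - 1 = 2] the outer -1 inverts by adding 1. So sub: (((-4*x) + 1) + 4) + 6 = 3.
Step 3. [(((-4*x) + 1) + 4) + 6 = 3] +6 is outermost — subtract 6 both sides. So sub: ((-4*x) + 1) + 4 = -3.
Step 4. [((-4*x) + 1) + 4 = -3] subtract 4: x sits inside (… + 4) ⇒ sub: (-4*x) + 1 = -7.
Step 5. [(-4*x) + 1 = -7] the outer +1 inverts by subtracting 1, so sub: -4*x = -8.
Step 6. [-4*x = -8] leading coefficient -4: divide by -4, so div: x = 2.

Answer: x ∈ {2}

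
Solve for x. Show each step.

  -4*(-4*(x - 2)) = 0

Step 1. [-4*(-4*(x - 2)) = 0] -4 out front; divide by -4 ⇒ div: -4*(x - 2) = 0.
Step 2. [-4*(x - 2) = 0] LHS = -4·(…); ÷-4 both sides. So div: x - 2 = 0.
Step 3. [x - 2 = 0] 2 comes off first (add 2), so sub: x = 2.

Answer: x ∈ {2}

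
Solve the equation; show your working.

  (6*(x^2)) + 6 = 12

Step 1. [(6*(x^2)) + 6 = 12] common factor 6 (LHS and 12) — divide through ⇒ factor: (x^2) + 1 = 2.
Step 2. [(x^2) + 1 = 2] +1 is outermost — subtract 1 both sides ⇒ sub: x^2 = 1.
Step 3. [x^2 = 1] √ both sides: 1 ≥ 0 gives two branches, so sqrt: x = 1 or -1.

Answer: x ∈ {-1, 1}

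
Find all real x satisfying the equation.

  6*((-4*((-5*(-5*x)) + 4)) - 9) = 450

Step 1. [6*((-4*((-5*(-5*x)) + 4)) - 9) = 450] 6·(inner) — divide through by 6, so div: (-4*((-5*(-5*x)) + 4)) - 9 = 75.
Step 2. [(-4*((-5*(-5*x)) + 4)) - 9 = 75] peel the -9: add 9 from each side ⇒ sub: -4*((-5*(-5*x)) + 4) = 84.
Step 3. [-4*((-5*(-5*x)) + 4) = 84] -4 out front; divide by -4 ⇒ div: (-5*(-5*x)) + 4 = -21.
Step 4. [(-5*(-5*x)) + 4 = -21] subtract 4: x sits inside (… + 4), so sub: -5*(-5*x) = -25.
Step 5. [-5*(-5*x) = -25] -5 out front; divide by -5. So div: -5*x = 5.
Step 6. [-5*x = 5] -5·(inner) — divide through by -5 ⇒ div: x = -1.

Answer: x ∈ {-1}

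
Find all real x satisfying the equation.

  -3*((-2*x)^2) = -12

Step 1. [-3*((-2*x)^2) = -12] divide by the outer -3 ⇒ div: (-2*x)^2 = 4.
Step 2. [(-2*x)^2 = 4] √ both sides: 4 ≥ 0 gives two branches, so sqrt: -2*x = 2 or -2.
Step 3. [-2*x = 2 or -2] LHS = -2·(…); ÷-2 both sides ⇒ div: x = -1 or 1.

Answer: x ∈ {-1, 1}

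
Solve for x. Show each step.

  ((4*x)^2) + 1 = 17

Step 1. [((4*x)^2) + 1 = 17] +1 is outermost — subtract 1 both sides, so sub: (4*x)^2 = 16.
Step 2. [(4*x)^2 = 16] 16 ≥ 0, LHS is (·)² — take ±√ ⇒ sqrt: 4*x = 4 or -4.
Step 3. [4*x = 4 or -4] 4·(inner) — divide through by 4, so div: x = 1 or -1.

Answer: x ∈ {-1, 1}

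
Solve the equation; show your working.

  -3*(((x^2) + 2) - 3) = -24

Step 1. [-3*(((x^2) + 2) - 3) = -24] -3 out front; divide by -3 ⇒ div: ((x^2) + 2) - 3 = 8.
Step 2. [((x^2) + 2) - 3 = 8] peel the -3: add 3 from each side ⇒ sub: (x^2) + 2 = 11.
Step 3. [(x^2) + 2 = 11] subtract 2: x sits inside (… + 2). So sub: x^2 = 9.
Step 4. [x^2 = 9] LHS squared, RHS 9 ≥ 0: apply √ (±) ⇒ sqrt: x = 3 or -3.

Answer: x ∈ {-3, 3}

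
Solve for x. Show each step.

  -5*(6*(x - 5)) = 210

Step 1. [-5*(6*(x - 5)) = 210] divide by the outer -5, so div: 6*(x - 5) = -42.
Step 2. [6*(x - 5) = -42] 6 out front; divide by 6. So div: x - 5 = -7.
Step 3. [x - 5 = -7] -5 is outermost — add 5 both sides, so sub: x = -2.

Answer: x ∈ {-2}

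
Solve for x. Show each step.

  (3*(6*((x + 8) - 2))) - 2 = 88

Step 1. [(3*(6*((x + 8) - 2))) - 2 = 88] the outer -2 inverts by adding 2 ⇒ sub: 3*(6*((x + 8) - 2)) = 90.
Step 2. [3*(6*((x + 8) - 2)) = 90] LHS = 3·(…); ÷3 both sides ⇒ div: 6*((x + 8) - 2) = 30.
Step 3. [6*((x + 8) - 2) = 30] 6·(inner) — divide through by 6 ⇒ div: (x + 8) - 2 = 5.
Step 4. [(x + 8) - 2 = 5] peel the -2: add 2 from each side. So sub: x + 8 = 7.
Step 5. [x + 8 = 7] subtract 8: x sits inside (… + 8), so sub: x = -1.

Answer: x ∈ {-1}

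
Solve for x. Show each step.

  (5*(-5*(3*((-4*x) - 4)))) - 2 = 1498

Step 1. [(5*(-5*(3*((-4*x) - 4)))) - 2 = 1498] peel the -2: add 2 from each side ⇒ sub: 5*(-5*(3*((-4*x) - 4))) = 1500.
Step 2. [5*(-5*(3*((-4*x) - 4))) = 1500] divide by the outer 5, so div: -5*(3*((-4*x) - 4)) = 300.
Step 3. [-5*(3*((-4*x) - 4)) = 300] -5·(inner) — divide through by -5. So div: 3*((-4*x) - 4) = -60.
Step 4. [3*((-4*x) - 4) = -60] 3·(inner) — divide through by 3. So div: (-4*x) - 4 = -20.
Step 5. [(-4*x) - 4 = -20] common factor -4 (LHS and -20) — divide through, so factor: x + 1 = 5.
Step 6. [x + 1 = 5] +1 is outermost — subtract 1 both sides, so sub: x = 4.

Answer: x ∈ {4}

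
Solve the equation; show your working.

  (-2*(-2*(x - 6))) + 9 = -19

Step 1. [(-2*(-2*(x - 6))) + 9 = -19] peel the +9: subtract 9 from each side, so sub: -2*(-2*(x - 6)) = -28.
Step 2. [-2*(-2*(x - 6)) = -28] LHS = -2·(…); ÷-2 both sides, so div: -2*(x - 6) = 14.
Step 3. [-2*(x - 6) = 14] divide by the outer -2. So div: x - 6 = -7.
Step 4. [x - 6 = -7] peel the -6: add 6 from each side, so sub: x = -1.

Answer: x ∈ {-1}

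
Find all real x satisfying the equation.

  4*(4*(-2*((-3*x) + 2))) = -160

Step 1. [4*(4*(-2*((-3*x) + 2))) = -160] divide by the outer 4, so div: 4*(-2*((-3*x) + 2)) = -40.
Step 2. [4*(-2*((-3*x) + 2)) = -40] divide by the outer 4. So div: -2*((-3*x) + 2) = -10.
Step 3. [-2*((-3*x) + 2) = -10] leading coefficient -2: divide by -2. So div: (-3*x) + 2 = 5.
Step 4. [(-3*x) + 2 = 5] 2 comes off first (subtract 2). So sub: -3*x = 3.
Step 5. [-3*x = 3] -3 out front; divide by -3. So div: x = -1.

Answer: x ∈ {-1}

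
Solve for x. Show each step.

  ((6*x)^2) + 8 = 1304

Step 1. [((6*x)^2) + 8 = 1304] the outer +8 inverts by subtracting 8. So sub: (6*x)^2 = 1296.
Step 2. [(6*x)^2 = 1296] LHS squared, RHS 1296 ≥ 0: apply √ (±) ⇒ sqrt: 6*x = 36 or -36.
Step 3. [6*x = 36 or -36] leading coefficient 6: divide by 6 ⇒ div: x = 6 or -6.

Answer: x ∈ {-6, 6}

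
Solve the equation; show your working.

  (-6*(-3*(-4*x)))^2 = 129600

Step 1. [(-6*(-3*(-4*x)))^2 = 129600] LHS squared, RHS 129600 ≥ 0: apply √ (±), so sqrt: -6*(-3*(-4*x)) = 360 or -360.
Step 2. [-6*(-3*(-4*x)) = 360 or -360] leading coefficient -6: divide by -6, so div: -3*(-4*x) = -60 or 60.
Step 3. [-3*(-4*x) = -60 or 60] -3 out front; divide by -3. So div: -4*x = 20 or -20.
Step 4. [-4*x = 20 or -20] LHS = -4·(…); ÷-4 both sides. So div: x = -5 or 5.

Answer: x ∈ {-5, 5}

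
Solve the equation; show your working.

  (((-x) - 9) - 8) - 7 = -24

Step 1. [(((-x) - 9) - 8) - 7 = -24] -7 is outermost — add 7 both sides, so sub: ((-x) - 9) - 8 = -17.
Step 2. [((-x) - 9) - 8 = -17] -8 is outermost — add 8 both sides, so sub: (-x) - 9 = -9.
Step 3. [(-x) - 9 = -9] add 9: x sits inside (… - 9). So sub: -x = 0.
Step 4. [-x = 0] leading − — multiply by −1 ⇒ neg: x = 0.

Answer: x ∈ {0}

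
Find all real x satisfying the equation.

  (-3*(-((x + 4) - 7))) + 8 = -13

Step 1. [(-3*(-((x + 4) - 7))) + 8 = -13] peel the +8: subtract 8 from each side, so sub: -3*(-((x + 4) - 7)) = -21.
Step 2. [-3*(-((x + 4) - 7)) = -21] LHS = -3·(…); ÷-3 both sides, so div: -((x + 4) - 7) = 7.
Step 3. [-((x + 4) - 7) = 7] leading − — multiply by −1, so neg: (x + 4) - 7 = -7.
Step 4. [(x + 4) - 7 = -7] the outer -7 inverts by adding 7 ⇒ sub: x + 4 = 0.
Step 5. [x + 4 = 0] subtract 4: x sits inside (… + 4) ⇒ sub: x = -4.

Answer: x ∈ {-4}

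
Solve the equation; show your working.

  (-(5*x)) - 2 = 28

Step 1. [(-(5*x)) - 2 = 28] 2 comes off first (add 2) ⇒ sub: -(5*x) = 30.
Step 2. [-(5*x) = 30] LHS negated; negate both sides, so neg: 5*x = -30.
Step 3. [5*x = -30] 5 out front; divide by 5, so div: x = -6.

Answer: x ∈ {-6}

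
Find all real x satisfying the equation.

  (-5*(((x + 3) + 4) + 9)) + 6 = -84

Step 1. [(-5*(((x + 3) + 4) + 9)) + 6 = -84] subtract 6: x sits inside (… + 6), so sub: -5*(((x + 3) + 4) + 9) = -90.
Step 2. [-5*(((x + 3) + 4) + 9) = -90] -5·(inner) — divide through by -5. So div: ((x + 3) + 4) + 9 = 18.
Step 3. [((x + 3) + 4) + 9 = 18] 9 comes off first (subtract 9). So sub: (x + 3) + 4 = 9.
Step 4. [(x + 3) + 4 = 9] subtract 4: x sits inside (… + 4), so sub: x + 3 = 5.
Step 5. [x + 3 = 5] +3 is outermost — subtract 3 both sides. So sub: x = 2.

Answer: x ∈ {2}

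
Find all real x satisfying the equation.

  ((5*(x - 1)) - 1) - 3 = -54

Step 1. [((5*(x - 1)) - 1) - 3 = -54] 3 comes off first (add 3), so sub: (5*(x - 1)) - 1 = -51.
Step 2. [(5*(x - 1)) - 1 = -51] -1 is outermost — add 1 both sides. So sub: 5*(x - 1) = -50.
Step 3. [5*(x - 1) = -50] divide by the outer 5, so div: x - 1 = -10.
Step 4. [x - 1 = -10] -1 is outermost — add 1 both sides, so sub: x = -9.

Answer: x ∈ {-9}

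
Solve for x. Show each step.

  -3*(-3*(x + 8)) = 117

Step 1. [-3*(-3*(x + 8)) = 117] -3 out front; divide by -3 ⇒ div: -3*(x + 8) = -39.
Step 2. [-3*(x + 8) = -39] -3·(inner) — divide through by -3, so div: x + 8 = 13.
Step 3. [x + 8 = 13] +8 is outermost — subtract 8 both sides ⇒ sub: x = 5.

Answer: x ∈ {5}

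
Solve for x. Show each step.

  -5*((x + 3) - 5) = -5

Step 1. [-5*((x + 3) - 5) = -5] -5·(inner) — divide through by -5. So div: (x + 3) - 5 = 1.
Step 2. [(x + 3) - 5 = 1] 5 comes off first (add 5) ⇒ sub: x + 3 = 6.
Step 3. [x + 3 = 6] +3 is outermost — subtract 3 both sides. So sub: x = 3.

Answer: x ∈ {3}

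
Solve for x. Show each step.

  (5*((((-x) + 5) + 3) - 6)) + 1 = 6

Step 1. [(5*((((-x) + 5) + 3) - 6)) + 1 = 6] 1 comes off first (subtract 1). So sub: 5*((((-x) + 5) + 3) - 6) = 5.
Step 2. [5*((((-x) + 5) + 3) - 6) = 5] LHS = 5·(…); ÷5 both sides, so div: (((-x) + 5) + 3) - 6 = 1.
Step 3. [(((-x) + 5) + 3) - 6 = 1] -6 is outermost — add 6 both sides, so sub: ((-x) + 5) + 3 = 7.
Step 4. [((-x) + 5) + 3 = 7] subtract 3: x sits inside (… + 3), so sub: (-x) + 5 = 4.
Step 5. [(-x) + 5 = 4] 5 comes off first (subtract 5), so sub: -x = -1.
Step 6. [-x = -1] flip signs both sides ⇒ neg: x = 1.

Answer: x ∈ {1}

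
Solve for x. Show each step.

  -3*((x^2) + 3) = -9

Step 1. [-3*((x^2) + 3) = -9] -3 out front; divide by -3. So div: (x^2) + 3 = 3.
Step 2. [(x^2) + 3 = 3] peel the +3: subtract 3 from each side. So sub: x^2 = 0.
Step 3. [x^2 = 0] LHS squared, RHS 0 ≥ 0: apply √ (±), so sqrt: x = 0.

Answer: x ∈ {0}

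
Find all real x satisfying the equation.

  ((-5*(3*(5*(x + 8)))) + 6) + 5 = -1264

Step 1. [((-5*(3*(5*(x + 8)))) + 6) + 5 = -1264] the outer +5 inverts by subtracting 5. So sub: (-5*(3*(5*(x + 8)))) + 6 = -1269.
Step 2. [(-5*(3*(5*(x + 8)))) + 6 = -1269] the outer +6 inverts by subtracting 6 ⇒ sub: -5*(3*(5*(x + 8))) = -1275.
Step 3. [-5*(3*(5*(x + 8))) = -1275] leading coefficient -5: divide by -5 ⇒ div: 3*(5*(x + 8)) = 255.
Step 4. [3*(5*(x + 8)) = 255] 3 out front; divide by 3, so div: 5*(x + 8) = 85.
Step 5. [5*(x + 8) = 85] 5 out front; divide by 5, so div: x + 8 = 17.
Step 6. [x + 8 = 17] the outer +8 inverts by subtracting 8 ⇒ sub: x = 9.

Answer: x ∈ {9}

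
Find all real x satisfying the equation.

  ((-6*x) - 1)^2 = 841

Step 1. [((-6*x) - 1)^2 = 841] LHS squared, RHS 841 ≥ 0: apply √ (±). So sqrt: (-6*x) - 1 = 29 or -29.
Step 2. [(-6*x) - 1 = 29 or -29] add 1: x sits inside (… - 1) ⇒ sub: -6*x = 30 or -28.
Step 3. [-6*x = 30 or -28] LHS = -6·(…); ÷-6 both sides. So div: x = -5 or 14/3.

Answer: x ∈ {-5, 14/3}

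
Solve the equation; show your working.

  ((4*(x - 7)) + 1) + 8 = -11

Step 1. [((4*(x - 7)) + 1) + 8 = -11] subtract 8: x sits inside (… + 8). So sub: (4*(x - 7)) + 1 = -19.
Step 2. [(4*(x - 7)) + 1 = -19] 1 comes off first (subtract 1) ⇒ sub: 4*(x - 7) = -20.
Step 3. [4*(x - 7) = -20] leading coefficient 4: divide by 4. So div: x - 7 = -5.
Step 4. [x - 7 = -5] add 7: x sits inside (… - 7), so sub: x = 2.

Answer: x ∈ {2}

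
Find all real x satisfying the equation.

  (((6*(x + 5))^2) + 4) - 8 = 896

Step 1. [(((6*(x + 5))^2) + 4) - 8 = 896] the outer -8 inverts by adding 8, so sub: ((6*(x + 5))^2) + 4 = 904.
Step 2. [((6*(x + 5))^2) + 4 = 904] +4 is outermost — subtract 4 both sides ⇒ sub: (6*(x + 5))^2 = 900.
Step 3. [(6*(x + 5))^2 = 900] √ both sides: 900 ≥ 0 gives two branches, so sqrt: 6*(x + 5) = 30 or -30.
Step 4. [6*(x + 5) = 30 or -30] divide by the outer 6, so div: x + 5 = 5 or -5.
Step 5. [x + 5 = 5 or -5] peel the +5: subtract 5 from each side. So sub: x = 0 or -10.

Answer: x ∈ {-10, 0}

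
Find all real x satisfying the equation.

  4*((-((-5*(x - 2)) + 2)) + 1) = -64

Step 1. [4*((-((-5*(x - 2)) + 2)) + 1) = -64] divide by the outer 4, so div: (-((-5*(x - 2)) + 2)) + 1 = -16.
Step 2. [(-((-5*(x - 2)) + 2)) + 1 = -16] peel the +1: subtract 1 from each side. So sub: -((-5*(x - 2)) + 2) = -17.
Step 3. [-((-5*(x - 2)) + 2) = -17] leading − — multiply by −1 ⇒ neg: (-5*(x - 2)) + 2 = 17.
Step 4. [(-5*(x - 2)) + 2 = 17] the outer +2 inverts by subtracting 2. So sub: -5*(x - 2) = 15.
Step 5. [-5*(x - 2) = 15] -5·(inner) — divide through by -5 ⇒ div: x - 2 = -3.
Step 6. [x - 2 = -3] the outer -2 inverts by adding 2. So sub: x = -1.

Answer: x ∈ {-1}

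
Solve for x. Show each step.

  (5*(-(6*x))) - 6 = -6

Step 1. [(5*(-(6*x))) - 6 = -6] the outer -6 inverts by adding 6. So sub: 5*(-(6*x)) = 0.
Step 2. [5*(-(6*x)) = 0] leading coefficient 5: divide by 5. So div: -(6*x) = 0.
Step 3. [-(6*x) = 0] flip signs both sides. So neg: 6*x = 0.
Step 4. [6*x = 0] divide by the outer 6. So div: x = 0.

Answer: x ∈ {0}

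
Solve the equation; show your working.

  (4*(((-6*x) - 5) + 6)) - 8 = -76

Step 1. [(4*(((-6*x) - 5) + 6)) - 8 = -76] the outer -8 inverts by adding 8 ⇒ sub: 4*(((-6*x) - 5) + 6) = -68.
Step 2. [4*(((-6*x) - 5) + 6) = -68] leading coefficient 4: divide by 4 ⇒ div: ((-6*x) - 5) + 6 = -17.
Step 3. [((-6*x) - 5) + 6 = -17] +6 is outermost — subtract 6 both sides. So sub: (-6*x) - 5 = -23.
Step 4. [(-6*x) - 5 = -23] -5 is outermost — add 5 both sides, so sub: -6*x = -18.
Step 5. [-6*x = -18] leading coefficient -6: divide by -6, so div: x = 3.

Answer: x ∈ {3}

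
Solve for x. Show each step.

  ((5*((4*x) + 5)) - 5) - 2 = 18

Step 1. [((5*((4*x) + 5)) - 5) - 2 = 18] the outer -2 inverts by adding 2. So sub: (5*((4*x) + 5)) - 5 = 20.
Step 2. [(5*((4*x) + 5)) - 5 = 20] 5 divides every term; factor it out ⇒ factor: ((4*x) + 5) - 1 = 4.
Step 3. [((4*x) + 5) - 1 = 4] the outer -1 inverts by adding 1, so sub: (4*x) + 5 = 5.
Step 4. [(4*x) + 5 = 5] +5 is outermost — subtract 5 both sides. So sub: 4*x = 0.
Step 5. [4*x = 0] 4 out front; divide by 4 ⇒ div: x = 0.

Answer: x ∈ {0}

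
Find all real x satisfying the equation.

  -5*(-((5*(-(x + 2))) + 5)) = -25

Step 1. [-5*(-((5*(-(x + 2))) + 5)) = -25] -5 out front; divide by -5 ⇒ div: -((5*(-(x + 2))) + 5) = 5.
Step 2. [-((5*(-(x + 2))) + 5) = 5] leading − — multiply by −1, so neg: (5*(-(x + 2))) + 5 = -5.
Step 3. [(5*(-(x + 2))) + 5 = -5] common factor 5 (LHS and -5) — divide through ⇒ factor: (-(x + 2)) + 1 = -1.
Step 4. [(-(x + 2)) + 1 = -1] +1 is outermost — subtract 1 both sides ⇒ sub: -(x + 2) = -2.
Step 5. [-(x + 2) = -2] LHS negated; negate both sides, so neg: x + 2 = 2.
Step 6. [x + 2 = 2] +2 is outermost — subtract 2 both sides. So sub: x = 0.

Answer: x ∈ {0}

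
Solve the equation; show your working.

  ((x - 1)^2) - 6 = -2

Step 1. [((x - 1)^2) - 6 = -2] the outer -6 inverts by adding 6. So sub: (x - 1)^2 = 4.
Step 2. [(x - 1)^2 = 4] 4 ≥ 0, LHS is (·)² — take ±√ ⇒ sqrt: x - 1 = 2 or -2.
Step 3. [x - 1 = 2 or -2] -1 is outermost — add 1 both sides, so sub: x = 3 or -1.

Answer: x ∈ {-1, 3}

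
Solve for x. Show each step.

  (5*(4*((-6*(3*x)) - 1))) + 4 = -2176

Step 1. [(5*(4*((-6*(3*x)) - 1))) + 4 = -2176] +4 is outermost — subtract 4 both sides ⇒ sub: 5*(4*((-6*(3*x)) - 1)) = -2180.
Step 2. [5*(4*((-6*(3*x)) - 1)) = -2180] 5 out front; divide by 5 ⇒ div: 4*((-6*(3*x)) - 1) = -436.
Step 3. [4*((-6*(3*x)) - 1) = -436] 4·(inner) — divide through by 4 ⇒ div: (-6*(3*x)) - 1 = -109.
Step 4. [(-6*(3*x)) - 1 = -109] 1 comes off first (add 1). So sub: -6*(3*x) = -108.
Step 5. [-6*(3*x) = -108] LHS = -6·(…); ÷-6 both sides, so div: 3*x = 18.
Step 6. [3*x = 18] LHS = 3·(…); ÷3 both sides, so div: x = 6.

Answer: x ∈ {6}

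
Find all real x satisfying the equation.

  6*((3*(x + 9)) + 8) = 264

Step 1. [6*((3*(x + 9)) + 8) = 264] divide by the outer 6. So div: (3*(x + 9)) + 8 = 44.
Step 2. [(3*(x + 9)) + 8 = 44] subtract 8: x sits inside (… + 8). So sub: 3*(x + 9) = 36.
Step 3. [3*(x + 9) = 36] LHS = 3·(…); ÷3 both sides. So div: x + 9 = 12.
Step 4. [x + 9 = 12] the outer +9 inverts by subtracting 9 ⇒ sub: x = 3.

Answer: x ∈ {3}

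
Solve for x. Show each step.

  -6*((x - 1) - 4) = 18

Step 1. [-6*((x - 1) - 4) = 18] LHS = -6·(…); ÷-6 both sides, so div: (x - 1) - 4 = -3.
Step 2. [(x - 1) - 4 = -3] 4 comes off first (add 4), so sub: x - 1 = 1.
Step 3. [x - 1 = 1] 1 comes off first (add 1) ⇒ sub: x = 2.

Answer: x ∈ {2}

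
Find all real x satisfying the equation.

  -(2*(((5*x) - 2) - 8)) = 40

Step 1. [-(2*(((5*x) - 2) - 8)) = 40] LHS negated; negate both sides, so neg: 2*(((5*x) - 2) - 8) = -40.
Step 2. [2*(((5*x) - 2) - 8) = -40] 2·(inner) — divide through by 2. So div: ((5*x) - 2) - 8 = -20.
Step 3. [((5*x) - 2) - 8 = -20] -8 is outermost — add 8 both sides, so sub: (5*x) - 2 = -12.
Step 4. [(5*x) - 2 = -12] 2 comes off first (add 2), so sub: 5*x = -10.
Step 5. [5*x = -10] 5·(inner) — divide through by 5. So div: x = -2.

Answer: x ∈ {-2}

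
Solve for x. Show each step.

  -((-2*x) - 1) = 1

Step 1. [-((-2*x) - 1) = 1] leading − — multiply by −1 ⇒ neg: (-2*x) - 1 = -1.
Step 2. [(-2*x) - 1 = -1] peel the -1: add 1 from each side, so sub: -2*x = 0.
Step 3. [-2*x = 0] -2 out front; divide by -2, so div: x = 0.

Answer: x ∈ {0}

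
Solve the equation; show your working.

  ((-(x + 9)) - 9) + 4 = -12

Step 1. [((-(x + 9)) - 9) + 4 = -12] +4 is outermost — subtract 4 both sides ⇒ sub: (-(x + 9)) - 9 = -16.
Step 2. [(-(x + 9)) - 9 = -16] peel the -9: add 9 from each side. So sub: -(x + 9) = -7.
Step 3. [-(x + 9) = -7] leading − — multiply by −1, so neg: x + 9 = 7.
Step 4. [x + 9 = 7] +9 is outermost — subtract 9 both sides ⇒ sub: x = -2.

Answer: x ∈ {-2}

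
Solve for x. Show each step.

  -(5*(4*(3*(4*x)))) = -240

Step 1. [-(5*(4*(3*(4*x)))) = -240] LHS negated; negate both sides ⇒ neg: 5*(4*(3*(4*x))) = 240.
Step 2. [5*(4*(3*(4*x))) = 240] LHS = 5·(…); ÷5 both sides, so div: 4*(3*(4*x)) = 48.
Step 3. [4*(3*(4*x)) = 48] leading coefficient 4: divide by 4 ⇒ div: 3*(4*x) = 12.
Step 4. [3*(4*x) = 12] 3 out front; divide by 3, so div: 4*x = 4.
Step 5. [4*x = 4] divide by the outer 4, so div: x = 1.

Answer: x ∈ {1}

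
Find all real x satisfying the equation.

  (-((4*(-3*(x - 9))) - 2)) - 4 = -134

Step 1. [(-((4*(-3*(x - 9))) - 2)) - 4 = -134] peel the -4: add 4 from each side. So sub: -((4*(-3*(x - 9))) - 2) = -130.
Step 2. [-((4*(-3*(x - 9))) - 2) = -130] flip signs both sides. So neg: (4*(-3*(x - 9))) - 2 = 130.
Step 3. [(4*(-3*(x - 9))) - 2 = 130] 2 comes off first (add 2), so sub: 4*(-3*(x - 9)) = 132.
Step 4. [4*(-3*(x - 9)) = 132] leading coefficient 4: divide by 4 ⇒ div: -3*(x - 9) = 33.
Step 5. [-3*(x - 9) = 33] divide by the outer -3 ⇒ div: x - 9 = -11.
Step 6. [x - 9 = -11] add 9: x sits inside (… - 9). So sub: x = -2.

Answer: x ∈ {-2}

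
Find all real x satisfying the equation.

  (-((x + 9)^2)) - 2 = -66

Step 1. [(-((x + 9)^2)) - 2 = -66] -2 is outermost — add 2 both sides, so sub: -((x + 9)^2) = -64.
Step 2. [-((x + 9)^2) = -64] flip signs both sides. So neg: (x + 9)^2 = 64.
Step 3. [(x + 9)^2 = 64] 64 ≥ 0, LHS is (·)² — take ±√ ⇒ sqrt: x + 9 = 8 or -8.
Step 4. [x + 9 = 8 or -8] +9 is outermost — subtract 9 both sides ⇒ sub: x = -1 or -17.

Answer: x ∈ {-17, -1}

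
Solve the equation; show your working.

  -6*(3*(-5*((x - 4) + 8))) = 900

Step 1. [-6*(3*(-5*((x - 4) + 8))) = 900] LHS = -6·(…); ÷-6 both sides ⇒ div: 3*(-5*((x - 4) + 8)) = -150.
Step 2. [3*(-5*((x - 4) + 8)) = -150] LHS = 3·(…); ÷3 both sides. So div: -5*((x - 4) + 8) = -50.
Step 3. [-5*((x - 4) + 8) = -50] LHS = -5·(…); ÷-5 both sides, so div: (x - 4) + 8 = 10.
Step 4. [(x - 4) + 8 = 10] +8 is outermost — subtract 8 both sides. So sub: x - 4 = 2.
Step 5. [x - 4 = 2] peel the -4: add 4 from each side. So sub: x = 6.

Answer: x ∈ {6}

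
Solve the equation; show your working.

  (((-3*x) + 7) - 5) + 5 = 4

Step 1. [(((-3*x) + 7) - 5) + 5 = 4] the outer +5 inverts by subtracting 5, so sub: ((-3*x) + 7) - 5 = -1.
Step 2. [((-3*x) + 7) - 5 = -1] 5 comes off first (add 5), so sub: (-3*x) + 7 = 4.
Step 3. [(-3*x) + 7 = 4] 7 comes off first (subtract 7). So sub: -3*x = -3.
Step 4. [-3*x = -3] LHS = -3·(…); ÷-3 both sides ⇒ div: x = 1.

Answer: x ∈ {1}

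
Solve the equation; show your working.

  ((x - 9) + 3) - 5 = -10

Step 1. [((x - 9) + 3) - 5 = -10] add 5: x sits inside (… - 5). So sub: (x - 9) + 3 = -5.
Step 2. [(x - 9) + 3 = -5] subtract 3: x sits inside (… + 3). So sub: x - 9 = -8.
Step 3. [x - 9 = -8] the outer -9 inverts by adding 9. So sub: x = 1.

Answer: x ∈ {1}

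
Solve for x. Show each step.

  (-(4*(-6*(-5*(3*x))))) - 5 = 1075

Step 1. [(-(4*(-6*(-5*(3*x))))) - 5 = 1075] add 5: x sits inside (… - 5). So sub: -(4*(-6*(-5*(3*x)))) = 1080.
Step 2. [-(4*(-6*(-5*(3*x)))) = 1080] flip signs both sides, so neg: 4*(-6*(-5*(3*x))) = -1080.
Step 3. [4*(-6*(-5*(3*x))) = -1080] divide by the outer 4 ⇒ div: -6*(-5*(3*x)) = -270.
Step 4. [-6*(-5*(3*x)) = -270] divide by the outer -6. So div: -5*(3*x) = 45.
Step 5. [-5*(3*x) = 45] -5·(inner) — divide through by -5. So div: 3*x = -9.
Step 6. [3*x = -9] divide by the outer 3, so div: x = -3.

Answer: x ∈ {-3}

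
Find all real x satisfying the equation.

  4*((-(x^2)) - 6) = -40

Step 1. [4*((-(x^2)) - 6) = -40] 4 out front; divide by 4, so div: (-(x^2)) - 6 = -10.
Step 2. [(-(x^2)) - 6 = -10] -6 is outermost — add 6 both sides. So sub: -(x^2) = -4.
Step 3. [-(x^2) = -4] LHS negated; negate both sides, so neg: x^2 = 4.
Step 4. [x^2 = 4] √ both sides: 4 ≥ 0 gives two branches ⇒ sqrt: x = 2 or -2.

Answer: x ∈ {-2, 2}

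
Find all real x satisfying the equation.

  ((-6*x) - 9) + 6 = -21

Step 1. [((-6*x) - 9) + 6 = -21] the outer +6 inverts by subtracting 6, so sub: (-6*x) - 9 = -27.
Step 2. [(-6*x) - 9 = -27] -9 is outermost — add 9 both sides. So sub: -6*x = -18.
Step 3. [-6*x = -18] leading coefficient -6: divide by -6 ⇒ div: x = 3.

Answer: x ∈ {3}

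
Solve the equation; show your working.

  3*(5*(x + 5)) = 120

Step 1. [3*(5*(x + 5)) = 120] leading coefficient 3: divide by 3 ⇒ div: 5*(x + 5) = 40.
Step 2. [5*(x + 5) = 40] 5·(inner) — divide through by 5. So div: x + 5 = 8.
Step 3. [x + 5 = 8] 5 comes off first (subtract 5) ⇒ sub: x = 3.

Answer: x ∈ {3}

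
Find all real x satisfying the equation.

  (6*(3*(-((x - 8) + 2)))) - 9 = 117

Step 1. [(6*(3*(-((x - 8) + 2)))) - 9 = 117] the outer -9 inverts by adding 9 ⇒ sub: 6*(3*(-((x - 8) + 2))) = 126.
Step 2. [6*(3*(-((x - 8) + 2))) = 126] divide by the outer 6. So div: 3*(-((x - 8) + 2)) = 21.
Step 3. [3*(-((x - 8) + 2)) = 21] leading coefficient 3: divide by 3, so div: -((x - 8) + 2) = 7.
Step 4. [-((x - 8) + 2) = 7] leading − — multiply by −1. So neg: (x - 8) + 2 = -7.
Step 5. [(x - 8) + 2 = -7] subtract 2: x sits inside (… + 2) ⇒ sub: x - 8 = -9.
Step 6. [x - 8 = -9] 8 comes off first (add 8) ⇒ sub: x = -1.

Answer: x ∈ {-1}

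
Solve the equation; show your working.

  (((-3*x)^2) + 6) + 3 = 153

Step 1. [(((-3*x)^2) + 6) + 3 = 153] peel the +3: subtract 3 from each side ⇒ sub: ((-3*x)^2) + 6 = 150.
Step 2. [((-3*x)^2) + 6 = 150] 6 comes off first (subtract 6). So sub: (-3*x)^2 = 144.
Step 3. [(-3*x)^2 = 144] 144 ≥ 0, LHS is (·)² — take ±√ ⇒ sqrt: -3*x = 12 or -12.
Step 4. [-3*x = 12 or -12] -3 out front; divide by -3 ⇒ div: x = -4 or 4.

Answer: x ∈ {-4, 4}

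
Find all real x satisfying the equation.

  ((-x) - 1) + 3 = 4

Step 1. [((-x) - 1) + 3 = 4] +3 is outermost — subtract 3 both sides ⇒ sub: (-x) - 1 = 1.
Step 2. [(-x) - 1 = 1] add 1: x sits inside (… - 1), so sub: -x = 2.
Step 3. [-x = 2] LHS negated; negate both sides. So neg: x = -2.

Answer: x ∈ {-2}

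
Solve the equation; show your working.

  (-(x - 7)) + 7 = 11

Step 1. [(-(x - 7)) + 7 = 11] the outer +7 inverts by subtracting 7 ⇒ sub: -(x - 7) = 4.
Step 2. [-(x - 7) = 4] LHS negated; negate both sides ⇒ neg: x - 7 = -4.
Step 3. [x - 7 = -4] -7 is outermost — add 7 both sides, so sub: x = 3.

Answer: x ∈ {3}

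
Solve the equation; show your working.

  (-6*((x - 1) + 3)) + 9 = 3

Step 1. [(-6*((x - 1) + 3)) + 9 = 3] peel the +9: subtract 9 from each side ⇒ sub: -6*((x - 1) + 3) = -6.
Step 2. [-6*((x - 1) + 3) = -6] -6·(inner) — divide through by -6, so div: (x - 1) + 3 = 1.
Step 3. [(x - 1) + 3 = 1] the outer +3 inverts by subtracting 3, so sub: x - 1 = -2.
Step 4. [x - 1 = -2] peel the -1: add 1 from each side ⇒ sub: x = -1.

Answer: x ∈ {-1}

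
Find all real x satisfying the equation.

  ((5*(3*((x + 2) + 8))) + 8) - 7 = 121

Step 1. [((5*(3*((x + 2) + 8))) + 8) - 7 = 121] peel the -7: add 7 from each side, so sub: (5*(3*((x + 2) + 8))) + 8 = 128.
Step 2. [(5*(3*((x + 2) + 8))) + 8 = 128] subtract 8: x sits inside (… + 8), so sub: 5*(3*((x + 2) + 8)) = 120.
Step 3. [5*(3*((x + 2) + 8)) = 120] divide by the outer 5, so div: 3*((x + 2) + 8) = 24.
Step 4. [3*((x + 2) + 8) = 24] leading coefficient 3: divide by 3, so div: (x + 2) + 8 = 8.
Step 5. [(x + 2) + 8 = 8] 8 comes off first (subtract 8). So sub: x + 2 = 0.
Step 6. [x + 2 = 0] 2 comes off first (subtract 2) ⇒ sub: x = -2.

Answer: x ∈ {-2}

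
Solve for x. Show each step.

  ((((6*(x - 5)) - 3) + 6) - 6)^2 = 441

Step 1. [((((6*(x - 5)) - 3) + 6) - 6)^2 = 441] √ both sides: 441 ≥ 0 gives two branches, so sqrt: (((6*(x - 5)) - 3) + 6) - 6 = 21 or -21.
Step 2. [(((6*(x - 5)) - 3) + 6) - 6 = 21 or -21] 6 comes off first (add 6) ⇒ sub: ((6*(x - 5)) - 3) + 6 = 27 or -15.
Step 3. [((6*(x - 5)) - 3) + 6 = 27 or -15] +6 is outermost — subtract 6 both sides, so sub: (6*(x - 5)) - 3 = 21 or -21.
Step 4. [(6*(x - 5)) - 3 = 21 or -21] 3 comes off first (add 3) ⇒ sub: 6*(x - 5) = 24 or -18.
Step 5. [6*(x - 5) = 24 or -18] LHS = 6·(…); ÷6 both sides. So div: x - 5 = 4 or -3.
Step 6. [x - 5 = 4 or -3] the outer -5 inverts by adding 5 ⇒ sub: x = 9 or 2.

Answer: x ∈ {2, 9}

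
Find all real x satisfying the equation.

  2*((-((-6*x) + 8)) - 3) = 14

Step 1. [2*((-((-6*x) + 8)) - 3) = 14] 2·(inner) — divide through by 2, so div: (-((-6*x) + 8)) - 3 = 7.
Step 2. [(-((-6*x) + 8)) - 3 = 7] add 3: x sits inside (… - 3). So sub: -((-6*x) + 8) = 10.
Step 3. [-((-6*x) + 8) = 10] flip signs both sides, so neg: (-6*x) + 8 = -10.
Step 4. [(-6*x) + 8 = -10] the outer +8 inverts by subtracting 8. So sub: -6*x = -18.
Step 5. [-6*x = -18] leading coefficient -6: divide by -6. So div: x = 3.

Answer: x ∈ {3}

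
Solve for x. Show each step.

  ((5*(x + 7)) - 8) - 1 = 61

Step 1. [((5*(x + 7)) - 8) - 1 = 61] peel the -1: add 1 from each side ⇒ sub: (5*(x + 7)) - 8 = 62.
Step 2. [(5*(x + 7)) - 8 = 62] the outer -8 inverts by adding 8, so sub: 5*(x + 7) = 70.
Step 3. [5*(x + 7) = 70] 5·(inner) — divide through by 5, so div: x + 7 = 14.
Step 4. [x + 7 = 14] +7 is outermost — subtract 7 both sides, so sub: x = 7.

Answer: x ∈ {7}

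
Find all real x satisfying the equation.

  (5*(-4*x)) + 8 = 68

Step 1. [(5*(-4*x)) + 8 = 68] subtract 8: x sits inside (… + 8) ⇒ sub: 5*(-4*x) = 60.
Step 2. [5*(-4*x) = 60] 5 out front; divide by 5 ⇒ div: -4*x = 12.
Step 3. [-4*x = 12] -4 out front; divide by -4, so div: x = -3.

Answer: x ∈ {-3}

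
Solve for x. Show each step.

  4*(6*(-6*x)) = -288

Step 1. [4*(6*(-6*x)) = -288] divide by the outer 4 ⇒ div: 6*(-6*x) = -72.
Step 2. [6*(-6*x) = -72] LHS = 6·(…); ÷6 both sides ⇒ div: -6*x = -12.
Step 3. [-6*x = -12] leading coefficient -6: divide by -6. So div: x = 2.

Answer: x ∈ {2}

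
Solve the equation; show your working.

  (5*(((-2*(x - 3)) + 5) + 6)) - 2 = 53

Step 1. [(5*(((-2*(x - 3)) + 5) + 6)) - 2 = 53] -2 is outermost — add 2 both sides, so sub: 5*(((-2*(x - 3)) + 5) + 6) = 55.
Step 2. [5*(((-2*(x - 3)) + 5) + 6) = 55] 5·(inner) — divide through by 5 ⇒ div: ((-2*(x - 3)) + 5) + 6 = 11.
Step 3. [((-2*(x - 3)) + 5) + 6 = 11] subtract 6: x sits inside (… + 6). So sub: (-2*(x - 3)) + 5 = 5.
Step 4. [(-2*(x - 3)) + 5 = 5] the outer +5 inverts by subtracting 5 ⇒ sub: -2*(x - 3) = 0.
Step 5. [-2*(x - 3) = 0] LHS = -2·(…); ÷-2 both sides ⇒ div: x - 3 = 0.
Step 6. [x - 3 = 0] -3 is outermost — add 3 both sides. So sub: x = 3.

Answer: x ∈ {3}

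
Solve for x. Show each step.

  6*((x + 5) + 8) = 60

Step 1. [6*((x + 5) + 8) = 60] divide by the outer 6 ⇒ div: (x + 5) + 8 = 10.
Step 2. [(x + 5) + 8 = 10] +8 is outermost — subtract 8 both sides ⇒ sub: x + 5 = 2.
Step 3. [x + 5 = 2] subtract 5: x sits inside (… + 5), so sub: x = -3.

Answer: x ∈ {-3}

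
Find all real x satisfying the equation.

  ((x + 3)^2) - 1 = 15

Step 1. [((x + 3)^2) - 1 = 15] peel the -1: add 1 from each side ⇒ sub: (x + 3)^2 = 16.
Step 2. [(x + 3)^2 = 16] √ both sides: 16 ≥ 0 gives two branches, so sqrt: x + 3 = 4 or -4.
Step 3. [x + 3 = 4 or -4] peel the +3: subtract 3 from each side, so sub: x = 1 or -7.

Answer: x ∈ {-7, 1}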